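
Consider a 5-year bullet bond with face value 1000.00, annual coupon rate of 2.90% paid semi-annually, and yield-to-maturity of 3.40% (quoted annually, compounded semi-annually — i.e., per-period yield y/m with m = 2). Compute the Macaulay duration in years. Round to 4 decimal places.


Coupon per period c = face * coupon_rate / m = 14.500000
Periods per year m = 2; per-period yield y/m = 0.017000
Number of cashflows N = 10
Cashflows (t years, CF_t, discount factor 1/(1+y/m)^(m*t), PV):
  t = 0.5000: CF_t = 14.500000, DF = 0.983284, PV = 14.257620
  t = 1.0000: CF_t = 14.500000, DF = 0.966848, PV = 14.019292
  t = 1.5000: CF_t = 14.500000, DF = 0.950686, PV = 13.784948
  t = 2.0000: CF_t = 14.500000, DF = 0.934795, PV = 13.554521
  t = 2.5000: CF_t = 14.500000, DF = 0.919169, PV = 13.327946
  t = 3.0000: CF_t = 14.500000, DF = 0.903804, PV = 13.105159
  t = 3.5000: CF_t = 14.500000, DF = 0.888696, PV = 12.886095
  t = 4.0000: CF_t = 14.500000, DF = 0.873841, PV = 12.670693
  t = 4.5000: CF_t = 14.500000, DF = 0.859234, PV = 12.458892
  t = 5.0000: CF_t = 1014.500000, DF = 0.844871, PV = 857.121763
Price P = sum_t PV_t = 977.186931
Macaulay numerator sum_t t * PV_t:
  t * PV_t at t = 0.5000: 7.128810
  t * PV_t at t = 1.0000: 14.019292
  t * PV_t at t = 1.5000: 20.677423
  t * PV_t at t = 2.0000: 27.109043
  t * PV_t at t = 2.5000: 33.319866
  t * PV_t at t = 3.0000: 39.315476
  t * PV_t at t = 3.5000: 45.101333
  t * PV_t at t = 4.0000: 50.682773
  t * PV_t at t = 4.5000: 56.065015
  t * PV_t at t = 5.0000: 4285.608813
Macaulay duration D = (sum_t t * PV_t) / P = 4579.027844 / 977.186931 = 4.685928

Answer: Macaulay duration = 4.6859 years


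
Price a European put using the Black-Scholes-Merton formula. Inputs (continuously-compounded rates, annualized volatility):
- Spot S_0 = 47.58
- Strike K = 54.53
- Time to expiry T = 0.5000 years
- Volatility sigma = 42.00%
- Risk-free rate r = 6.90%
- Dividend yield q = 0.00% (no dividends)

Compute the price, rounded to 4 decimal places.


d1 = (ln(S/K) + (r - q + 0.5*sigma^2) * T) / (sigma * sqrt(T)) = -0.19441566
d2 = d1 - sigma * sqrt(T) = -0.49140050
exp(-rT) = 0.96608834; exp(-qT) = 1.00000000
P = K * exp(-rT) * N(-d2) - S_0 * exp(-qT) * N(-d1)
N(-d1) = 0.57707478; N(-d2) = 0.68842840
P = 54.5300 * 0.96608834 * 0.68842840 - 47.5800 * 1.00000000 * 0.57707478 = 8.8097

Answer: Price = 8.8097


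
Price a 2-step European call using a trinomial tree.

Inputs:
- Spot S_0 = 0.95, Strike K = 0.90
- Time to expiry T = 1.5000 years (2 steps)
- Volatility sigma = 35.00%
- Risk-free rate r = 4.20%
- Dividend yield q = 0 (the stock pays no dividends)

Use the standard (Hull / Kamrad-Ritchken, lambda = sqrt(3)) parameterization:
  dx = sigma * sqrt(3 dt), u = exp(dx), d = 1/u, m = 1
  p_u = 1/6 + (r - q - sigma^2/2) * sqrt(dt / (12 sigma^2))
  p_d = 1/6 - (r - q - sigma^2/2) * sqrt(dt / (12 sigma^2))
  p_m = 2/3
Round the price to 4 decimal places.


dt = T/N = 0.750000; dx = sigma*sqrt(3*dt) = 0.525000
u = exp(dx) = 1.690459; d = 1/u = 0.591555
p_u = 0.152917, p_m = 0.666667, p_d = 0.180417
Discount per step: exp(-r*dt) = 0.968991
Stock lattice S(k, j) with j the centered position index:
  k=0: S(0,+0) = 0.9500
  k=1: S(1,-1) = 0.5620; S(1,+0) = 0.9500; S(1,+1) = 1.6059
  k=2: S(2,-2) = 0.3324; S(2,-1) = 0.5620; S(2,+0) = 0.9500; S(2,+1) = 1.6059; S(2,+2) = 2.7148
Terminal payoffs V(N, j) = max(S_T - K, 0):
  V(2,-2) = 0.000000; V(2,-1) = 0.000000; V(2,+0) = 0.050000; V(2,+1) = 0.705936; V(2,+2) = 1.814769
Backward induction: V(k, j) = exp(-r*dt) * [p_u * V(k+1, j+1) + p_m * V(k+1, j) + p_d * V(k+1, j-1)]
  V(1,-1) = exp(-r*dt) * [p_u*0.050000 + p_m*0.000000 + p_d*0.000000] = 0.007409
  V(1,+0) = exp(-r*dt) * [p_u*0.705936 + p_m*0.050000 + p_d*0.000000] = 0.136902
  V(1,+1) = exp(-r*dt) * [p_u*1.814769 + p_m*0.705936 + p_d*0.050000] = 0.733675
  V(0,+0) = exp(-r*dt) * [p_u*0.733675 + p_m*0.136902 + p_d*0.007409] = 0.198445

Answer: Price = V(0,0) = 0.1984


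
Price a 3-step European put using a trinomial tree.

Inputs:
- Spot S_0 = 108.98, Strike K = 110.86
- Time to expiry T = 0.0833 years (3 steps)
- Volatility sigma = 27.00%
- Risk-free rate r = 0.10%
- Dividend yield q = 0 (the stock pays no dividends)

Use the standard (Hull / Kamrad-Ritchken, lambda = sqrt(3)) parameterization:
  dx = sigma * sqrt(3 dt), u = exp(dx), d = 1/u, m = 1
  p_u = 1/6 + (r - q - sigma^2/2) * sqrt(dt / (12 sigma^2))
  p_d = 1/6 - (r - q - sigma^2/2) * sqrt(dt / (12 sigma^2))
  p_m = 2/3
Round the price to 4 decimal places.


dt = T/N = 0.027767; dx = sigma*sqrt(3*dt) = 0.077927
u = exp(dx) = 1.081043; d = 1/u = 0.925032
p_u = 0.160351, p_m = 0.666667, p_d = 0.172982
Discount per step: exp(-r*dt) = 0.999972
Stock lattice S(k, j) with j the centered position index:
  k=0: S(0,+0) = 108.9800
  k=1: S(1,-1) = 100.8100; S(1,+0) = 108.9800; S(1,+1) = 117.8121
  k=2: S(2,-2) = 93.2525; S(2,-1) = 100.8100; S(2,+0) = 108.9800; S(2,+1) = 117.8121; S(2,+2) = 127.3600
  k=3: S(3,-3) = 86.2616; S(3,-2) = 93.2525; S(3,-1) = 100.8100; S(3,+0) = 108.9800; S(3,+1) = 117.8121; S(3,+2) = 127.3600; S(3,+3) = 137.6817
Terminal payoffs V(N, j) = max(K - S_T, 0):
  V(3,-3) = 24.598422; V(3,-2) = 17.607489; V(3,-1) = 10.049987; V(3,+0) = 1.880000; V(3,+1) = 0.000000; V(3,+2) = 0.000000; V(3,+3) = 0.000000
Backward induction: V(k, j) = exp(-r*dt) * [p_u * V(k+1, j+1) + p_m * V(k+1, j) + p_d * V(k+1, j-1)]
  V(2,-2) = exp(-r*dt) * [p_u*10.049987 + p_m*17.607489 + p_d*24.598422] = 17.604456
  V(2,-1) = exp(-r*dt) * [p_u*1.880000 + p_m*10.049987 + p_d*17.607489] = 10.046958
  V(2,+0) = exp(-r*dt) * [p_u*0.000000 + p_m*1.880000 + p_d*10.049987] = 2.991721
  V(2,+1) = exp(-r*dt) * [p_u*0.000000 + p_m*0.000000 + p_d*1.880000] = 0.325198
  V(2,+2) = exp(-r*dt) * [p_u*0.000000 + p_m*0.000000 + p_d*0.000000] = 0.000000
  V(1,-1) = exp(-r*dt) * [p_u*2.991721 + p_m*10.046958 + p_d*17.604456] = 10.222674
  V(1,+0) = exp(-r*dt) * [p_u*0.325198 + p_m*2.991721 + p_d*10.046958] = 3.784468
  V(1,+1) = exp(-r*dt) * [p_u*0.000000 + p_m*0.325198 + p_d*2.991721] = 0.734293
  V(0,+0) = exp(-r*dt) * [p_u*0.734293 + p_m*3.784468 + p_d*10.222674] = 4.408944

Answer: Price = V(0,0) = 4.4089


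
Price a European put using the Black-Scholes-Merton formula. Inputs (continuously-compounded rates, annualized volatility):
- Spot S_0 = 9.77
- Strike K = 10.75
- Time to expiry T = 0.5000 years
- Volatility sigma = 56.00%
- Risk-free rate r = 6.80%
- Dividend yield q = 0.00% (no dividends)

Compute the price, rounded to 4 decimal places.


d1 = (ln(S/K) + (r - q + 0.5*sigma^2) * T) / (sigma * sqrt(T)) = 0.04245346
d2 = d1 - sigma * sqrt(T) = -0.35352634
exp(-rT) = 0.96657150; exp(-qT) = 1.00000000
P = K * exp(-rT) * N(-d2) - S_0 * exp(-qT) * N(-d1)
N(-d1) = 0.48306861; N(-d2) = 0.63815306
P = 10.7500 * 0.96657150 * 0.63815306 - 9.7700 * 1.00000000 * 0.48306861 = 1.9112

Answer: Price = 1.9112


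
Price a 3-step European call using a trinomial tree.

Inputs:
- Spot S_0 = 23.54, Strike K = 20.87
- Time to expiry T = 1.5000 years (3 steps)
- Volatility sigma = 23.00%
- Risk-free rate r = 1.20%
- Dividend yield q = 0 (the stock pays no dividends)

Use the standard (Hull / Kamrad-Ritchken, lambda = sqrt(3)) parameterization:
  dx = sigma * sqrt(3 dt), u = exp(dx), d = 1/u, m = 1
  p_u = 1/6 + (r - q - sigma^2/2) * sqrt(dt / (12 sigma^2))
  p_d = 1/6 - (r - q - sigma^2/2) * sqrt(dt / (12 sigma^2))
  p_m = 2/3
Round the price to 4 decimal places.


Answer: Price = V(0,0) = 4.3504

Derivation:
dt = T/N = 0.500000; dx = sigma*sqrt(3*dt) = 0.281691
u = exp(dx) = 1.325370; d = 1/u = 0.754507
p_u = 0.153842, p_m = 0.666667, p_d = 0.179491
Discount per step: exp(-r*dt) = 0.994018
Stock lattice S(k, j) with j the centered position index:
  k=0: S(0,+0) = 23.5400
  k=1: S(1,-1) = 17.7611; S(1,+0) = 23.5400; S(1,+1) = 31.1992
  k=2: S(2,-2) = 13.4009; S(2,-1) = 17.7611; S(2,+0) = 23.5400; S(2,+1) = 31.1992; S(2,+2) = 41.3505
  k=3: S(3,-3) = 10.1110; S(3,-2) = 13.4009; S(3,-1) = 17.7611; S(3,+0) = 23.5400; S(3,+1) = 31.1992; S(3,+2) = 41.3505; S(3,+3) = 54.8047
Terminal payoffs V(N, j) = max(S_T - K, 0):
  V(3,-3) = 0.000000; V(3,-2) = 0.000000; V(3,-1) = 0.000000; V(3,+0) = 2.670000; V(3,+1) = 10.329199; V(3,+2) = 20.480468; V(3,+3) = 33.934651
Backward induction: V(k, j) = exp(-r*dt) * [p_u * V(k+1, j+1) + p_m * V(k+1, j) + p_d * V(k+1, j-1)]
  V(2,-2) = exp(-r*dt) * [p_u*0.000000 + p_m*0.000000 + p_d*0.000000] = 0.000000
  V(2,-1) = exp(-r*dt) * [p_u*2.670000 + p_m*0.000000 + p_d*0.000000] = 0.408302
  V(2,+0) = exp(-r*dt) * [p_u*10.329199 + p_m*2.670000 + p_d*0.000000] = 3.348914
  V(2,+1) = exp(-r*dt) * [p_u*20.480468 + p_m*10.329199 + p_d*2.670000] = 10.453229
  V(2,+2) = exp(-r*dt) * [p_u*33.934651 + p_m*20.480468 + p_d*10.329199] = 20.604233
  V(1,-1) = exp(-r*dt) * [p_u*3.348914 + p_m*0.408302 + p_d*0.000000] = 0.782696
  V(1,+0) = exp(-r*dt) * [p_u*10.453229 + p_m*3.348914 + p_d*0.408302] = 3.890631
  V(1,+1) = exp(-r*dt) * [p_u*20.604233 + p_m*10.453229 + p_d*3.348914] = 10.675477
  V(0,+0) = exp(-r*dt) * [p_u*10.675477 + p_m*3.890631 + p_d*0.782696] = 4.350401


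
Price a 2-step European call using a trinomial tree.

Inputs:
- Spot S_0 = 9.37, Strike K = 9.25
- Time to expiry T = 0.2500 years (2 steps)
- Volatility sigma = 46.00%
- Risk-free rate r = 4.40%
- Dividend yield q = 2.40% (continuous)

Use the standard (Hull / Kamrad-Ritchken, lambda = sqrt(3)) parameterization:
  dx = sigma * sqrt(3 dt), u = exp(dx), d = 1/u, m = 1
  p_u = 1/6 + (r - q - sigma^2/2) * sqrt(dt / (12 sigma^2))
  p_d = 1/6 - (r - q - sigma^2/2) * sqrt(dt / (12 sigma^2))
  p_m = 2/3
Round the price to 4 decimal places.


dt = T/N = 0.125000; dx = sigma*sqrt(3*dt) = 0.281691
u = exp(dx) = 1.325370; d = 1/u = 0.754507
p_u = 0.147630, p_m = 0.666667, p_d = 0.185703
Discount per step: exp(-r*dt) = 0.994515
Stock lattice S(k, j) with j the centered position index:
  k=0: S(0,+0) = 9.3700
  k=1: S(1,-1) = 7.0697; S(1,+0) = 9.3700; S(1,+1) = 12.4187
  k=2: S(2,-2) = 5.3342; S(2,-1) = 7.0697; S(2,+0) = 9.3700; S(2,+1) = 12.4187; S(2,+2) = 16.4594
Terminal payoffs V(N, j) = max(S_T - K, 0):
  V(2,-2) = 0.000000; V(2,-1) = 0.000000; V(2,+0) = 0.120000; V(2,+1) = 3.168713; V(2,+2) = 7.209383
Backward induction: V(k, j) = exp(-r*dt) * [p_u * V(k+1, j+1) + p_m * V(k+1, j) + p_d * V(k+1, j-1)]
  V(1,-1) = exp(-r*dt) * [p_u*0.120000 + p_m*0.000000 + p_d*0.000000] = 0.017618
  V(1,+0) = exp(-r*dt) * [p_u*3.168713 + p_m*0.120000 + p_d*0.000000] = 0.544792
  V(1,+1) = exp(-r*dt) * [p_u*7.209383 + p_m*3.168713 + p_d*0.120000] = 3.181533
  V(0,+0) = exp(-r*dt) * [p_u*3.181533 + p_m*0.544792 + p_d*0.017618] = 0.831570

Answer: Price = V(0,0) = 0.8316


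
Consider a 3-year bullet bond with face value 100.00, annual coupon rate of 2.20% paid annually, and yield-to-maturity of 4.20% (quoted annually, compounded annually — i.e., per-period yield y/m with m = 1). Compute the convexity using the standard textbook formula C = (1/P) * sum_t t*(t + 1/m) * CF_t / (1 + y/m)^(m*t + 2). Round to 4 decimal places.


Answer: Convexity = 10.7278

Derivation:
Coupon per period c = face * coupon_rate / m = 2.200000
Periods per year m = 1; per-period yield y/m = 0.042000
Number of cashflows N = 3
Cashflows (t years, CF_t, discount factor 1/(1+y/m)^(m*t), PV):
  t = 1.0000: CF_t = 2.200000, DF = 0.959693, PV = 2.111324
  t = 2.0000: CF_t = 2.200000, DF = 0.921010, PV = 2.026223
  t = 3.0000: CF_t = 102.200000, DF = 0.883887, PV = 90.333272
Price P = sum_t PV_t = 94.470819
Convexity numerator sum_t t*(t + 1/m) * CF_t / (1+y/m)^(m*t + 2):
  t = 1.0000: term = 3.889104
  t = 2.0000: term = 11.197036
  t = 3.0000: term = 998.374654
Convexity = (1/P) * sum = 1013.460793 / 94.470819 = 10.727766


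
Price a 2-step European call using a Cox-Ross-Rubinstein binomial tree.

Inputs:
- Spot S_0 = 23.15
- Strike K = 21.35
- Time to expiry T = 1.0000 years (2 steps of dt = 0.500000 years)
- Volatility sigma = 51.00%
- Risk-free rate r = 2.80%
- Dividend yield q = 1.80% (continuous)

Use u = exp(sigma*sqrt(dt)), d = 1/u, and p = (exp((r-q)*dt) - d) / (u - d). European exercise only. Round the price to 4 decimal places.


dt = T/N = 0.500000
u = exp(sigma*sqrt(dt)) = 1.434225; d = 1/u = 0.697241
p = (exp((r-q)*dt) - d) / (u - d) = 0.417610
Discount per step: exp(-r*dt) = 0.986098
Stock lattice S(k, i) with i counting down-moves:
  k=0: S(0,0) = 23.1500
  k=1: S(1,0) = 33.2023; S(1,1) = 16.1411
  k=2: S(2,0) = 47.6196; S(2,1) = 23.1500; S(2,2) = 11.2543
Terminal payoffs V(N, i) = max(S_T - K, 0):
  V(2,0) = 26.269565; V(2,1) = 1.800000; V(2,2) = 0.000000
Backward induction: V(k, i) = exp(-r*dt) * [p * V(k+1, i) + (1-p) * V(k+1, i+1)].
  V(1,0) = exp(-r*dt) * [p*26.269565 + (1-p)*1.800000] = 11.851640
  V(1,1) = exp(-r*dt) * [p*1.800000 + (1-p)*0.000000] = 0.741247
  V(0,0) = exp(-r*dt) * [p*11.851640 + (1-p)*0.741247] = 5.306246

Answer: Price = V(0,0) = 5.3062


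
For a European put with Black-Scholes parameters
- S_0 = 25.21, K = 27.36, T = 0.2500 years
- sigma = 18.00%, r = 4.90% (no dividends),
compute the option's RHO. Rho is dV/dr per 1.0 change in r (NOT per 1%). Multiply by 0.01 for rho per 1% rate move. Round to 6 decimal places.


Answer: Rho = -5.360709

Derivation:
d1 = -0.7282372395; d2 = -0.8182372395
phi(d1) = 0.3060204737; exp(-qT) = 1.0000000000; exp(-rT) = 0.9878247258
N(-d2) = 0.7933891325
Rho = -K*T*exp(-rT)*N(-d2) = -27.3600 * 0.2500 * 0.9878247258 * 0.7933891325 = -5.360709


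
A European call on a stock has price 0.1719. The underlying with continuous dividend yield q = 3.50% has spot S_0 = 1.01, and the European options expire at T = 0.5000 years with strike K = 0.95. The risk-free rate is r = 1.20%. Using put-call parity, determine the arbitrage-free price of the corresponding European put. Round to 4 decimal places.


Put-call parity: C - P = S_0 * exp(-qT) - K * exp(-rT).
S_0 * exp(-qT) = 1.0100 * 0.98265224 = 0.99247876
K * exp(-rT) = 0.9500 * 0.99401796 = 0.94431707
P = C - S*exp(-qT) + K*exp(-rT)
P = 0.1719 - 0.99247876 + 0.94431707 = 0.1237

Answer: Put price = 0.1237


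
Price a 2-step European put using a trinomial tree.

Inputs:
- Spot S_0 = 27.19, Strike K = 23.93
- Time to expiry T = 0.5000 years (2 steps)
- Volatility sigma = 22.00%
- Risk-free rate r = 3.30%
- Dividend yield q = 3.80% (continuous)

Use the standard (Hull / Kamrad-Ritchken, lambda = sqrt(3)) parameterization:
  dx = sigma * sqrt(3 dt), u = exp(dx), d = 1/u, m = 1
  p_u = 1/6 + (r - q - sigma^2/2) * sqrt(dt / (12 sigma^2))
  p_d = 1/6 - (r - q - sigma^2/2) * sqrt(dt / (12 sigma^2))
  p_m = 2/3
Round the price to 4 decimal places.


Answer: Price = V(0,0) = 0.5369

Derivation:
dt = T/N = 0.250000; dx = sigma*sqrt(3*dt) = 0.190526
u = exp(dx) = 1.209885; d = 1/u = 0.826525
p_u = 0.147509, p_m = 0.666667, p_d = 0.185824
Discount per step: exp(-r*dt) = 0.991784
Stock lattice S(k, j) with j the centered position index:
  k=0: S(0,+0) = 27.1900
  k=1: S(1,-1) = 22.4732; S(1,+0) = 27.1900; S(1,+1) = 32.8968
  k=2: S(2,-2) = 18.5747; S(2,-1) = 22.4732; S(2,+0) = 27.1900; S(2,+1) = 32.8968; S(2,+2) = 39.8013
Terminal payoffs V(N, j) = max(K - S_T, 0):
  V(2,-2) = 5.355344; V(2,-1) = 1.456796; V(2,+0) = 0.000000; V(2,+1) = 0.000000; V(2,+2) = 0.000000
Backward induction: V(k, j) = exp(-r*dt) * [p_u * V(k+1, j+1) + p_m * V(k+1, j) + p_d * V(k+1, j-1)]
  V(1,-1) = exp(-r*dt) * [p_u*0.000000 + p_m*1.456796 + p_d*5.355344] = 1.950194
  V(1,+0) = exp(-r*dt) * [p_u*0.000000 + p_m*0.000000 + p_d*1.456796] = 0.268484
  V(1,+1) = exp(-r*dt) * [p_u*0.000000 + p_m*0.000000 + p_d*0.000000] = 0.000000
  V(0,+0) = exp(-r*dt) * [p_u*0.000000 + p_m*0.268484 + p_d*1.950194] = 0.536934


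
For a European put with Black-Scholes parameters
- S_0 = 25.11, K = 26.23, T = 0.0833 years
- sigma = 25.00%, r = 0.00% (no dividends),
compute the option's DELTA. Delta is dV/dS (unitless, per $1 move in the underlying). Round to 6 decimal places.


d1 = -0.5687044037; d2 = -0.6408587522
phi(d1) = 0.3393745607; exp(-qT) = 1.0000000000; exp(-rT) = 1.0000000000
N(-d1) = 0.7152216206
Delta = -exp(-qT) * N(-d1) = -1.0000000000 * 0.7152216206 = -0.715222

Answer: Delta = -0.715222


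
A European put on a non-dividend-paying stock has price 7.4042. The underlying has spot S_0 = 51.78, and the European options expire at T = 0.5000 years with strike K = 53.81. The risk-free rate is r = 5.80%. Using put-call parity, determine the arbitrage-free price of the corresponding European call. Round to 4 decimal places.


Put-call parity: C - P = S_0 * exp(-qT) - K * exp(-rT).
S_0 * exp(-qT) = 51.7800 * 1.00000000 = 51.78000000
K * exp(-rT) = 53.8100 * 0.97141646 = 52.27191995
C = P + S*exp(-qT) - K*exp(-rT)
C = 7.4042 + 51.78000000 - 52.27191995 = 6.9123

Answer: Call price = 6.9123


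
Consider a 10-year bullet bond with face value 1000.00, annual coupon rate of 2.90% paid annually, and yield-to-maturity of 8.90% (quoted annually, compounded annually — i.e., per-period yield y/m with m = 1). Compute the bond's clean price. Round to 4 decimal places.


Coupon per period c = face * coupon_rate / m = 29.000000
Periods per year m = 1; per-period yield y/m = 0.089000
Number of cashflows N = 10
Cashflows (t years, CF_t, discount factor 1/(1+y/m)^(m*t), PV):
  t = 1.0000: CF_t = 29.000000, DF = 0.918274, PV = 26.629936
  t = 2.0000: CF_t = 29.000000, DF = 0.843226, PV = 24.453568
  t = 3.0000: CF_t = 29.000000, DF = 0.774313, PV = 22.455067
  t = 4.0000: CF_t = 29.000000, DF = 0.711031, PV = 20.619896
  t = 5.0000: CF_t = 29.000000, DF = 0.652921, PV = 18.934707
  t = 6.0000: CF_t = 29.000000, DF = 0.599560, PV = 17.387243
  t = 7.0000: CF_t = 29.000000, DF = 0.550560, PV = 15.966247
  t = 8.0000: CF_t = 29.000000, DF = 0.505565, PV = 14.661384
  t = 9.0000: CF_t = 29.000000, DF = 0.464247, PV = 13.463162
  t = 10.0000: CF_t = 1029.000000, DF = 0.426306, PV = 438.668629
Price P = sum_t PV_t = 613.239839

Answer: Price = 613.2398


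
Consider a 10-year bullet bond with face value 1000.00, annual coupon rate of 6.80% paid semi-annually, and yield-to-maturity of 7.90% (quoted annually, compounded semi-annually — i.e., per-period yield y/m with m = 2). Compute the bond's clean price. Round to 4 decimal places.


Answer: Price = 924.9212

Derivation:
Coupon per period c = face * coupon_rate / m = 34.000000
Periods per year m = 2; per-period yield y/m = 0.039500
Number of cashflows N = 20
Cashflows (t years, CF_t, discount factor 1/(1+y/m)^(m*t), PV):
  t = 0.5000: CF_t = 34.000000, DF = 0.962001, PV = 32.708033
  t = 1.0000: CF_t = 34.000000, DF = 0.925446, PV = 31.465159
  t = 1.5000: CF_t = 34.000000, DF = 0.890280, PV = 30.269513
  t = 2.0000: CF_t = 34.000000, DF = 0.856450, PV = 29.119301
  t = 2.5000: CF_t = 34.000000, DF = 0.823906, PV = 28.012795
  t = 3.0000: CF_t = 34.000000, DF = 0.792598, PV = 26.948336
  t = 3.5000: CF_t = 34.000000, DF = 0.762480, PV = 25.924325
  t = 4.0000: CF_t = 34.000000, DF = 0.733507, PV = 24.939226
  t = 4.5000: CF_t = 34.000000, DF = 0.705634, PV = 23.991559
  t = 5.0000: CF_t = 34.000000, DF = 0.678821, PV = 23.079903
  t = 5.5000: CF_t = 34.000000, DF = 0.653026, PV = 22.202889
  t = 6.0000: CF_t = 34.000000, DF = 0.628212, PV = 21.359201
  t = 6.5000: CF_t = 34.000000, DF = 0.604340, PV = 20.547571
  t = 7.0000: CF_t = 34.000000, DF = 0.581376, PV = 19.766784
  t = 7.5000: CF_t = 34.000000, DF = 0.559284, PV = 19.015665
  t = 8.0000: CF_t = 34.000000, DF = 0.538032, PV = 18.293088
  t = 8.5000: CF_t = 34.000000, DF = 0.517587, PV = 17.597968
  t = 9.0000: CF_t = 34.000000, DF = 0.497919, PV = 16.929262
  t = 9.5000: CF_t = 34.000000, DF = 0.478999, PV = 16.285967
  t = 10.0000: CF_t = 1034.000000, DF = 0.460798, PV = 476.464629
Price P = sum_t PV_t = 924.921173


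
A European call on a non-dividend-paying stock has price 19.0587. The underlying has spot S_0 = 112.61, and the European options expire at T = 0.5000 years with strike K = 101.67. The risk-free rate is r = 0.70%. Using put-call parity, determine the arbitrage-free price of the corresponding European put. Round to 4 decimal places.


Answer: Put price = 7.7635

Derivation:
Put-call parity: C - P = S_0 * exp(-qT) - K * exp(-rT).
S_0 * exp(-qT) = 112.6100 * 1.00000000 = 112.61000000
K * exp(-rT) = 101.6700 * 0.99650612 = 101.31477700
P = C - S*exp(-qT) + K*exp(-rT)
P = 19.0587 - 112.61000000 + 101.31477700 = 7.7635


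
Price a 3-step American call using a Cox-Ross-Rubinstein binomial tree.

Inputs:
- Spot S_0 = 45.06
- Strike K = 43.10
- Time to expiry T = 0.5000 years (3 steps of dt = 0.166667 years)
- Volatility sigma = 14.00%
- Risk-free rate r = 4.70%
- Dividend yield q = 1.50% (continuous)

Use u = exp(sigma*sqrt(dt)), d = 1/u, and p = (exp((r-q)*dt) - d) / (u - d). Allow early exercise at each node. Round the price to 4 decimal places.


Answer: Price = V(0,0) = 3.3227

Derivation:
dt = T/N = 0.166667
u = exp(sigma*sqrt(dt)) = 1.058820; d = 1/u = 0.944448
p = (exp((r-q)*dt) - d) / (u - d) = 0.532471
Discount per step: exp(-r*dt) = 0.992197
Stock lattice S(k, i) with i counting down-moves:
  k=0: S(0,0) = 45.0600
  k=1: S(1,0) = 47.7104; S(1,1) = 42.5568
  k=2: S(2,0) = 50.5167; S(2,1) = 45.0600; S(2,2) = 40.1927
  k=3: S(3,0) = 53.4881; S(3,1) = 47.7104; S(3,2) = 42.5568; S(3,3) = 37.9599
Terminal payoffs V(N, i) = max(S_T - K, 0):
  V(3,0) = 10.388101; V(3,1) = 4.610414; V(3,2) = 0.000000; V(3,3) = 0.000000
Backward induction: V(k, i) = exp(-r*dt) * [p * V(k+1, i) + (1-p) * V(k+1, i+1)]; then take max(V_cont, immediate exercise) for American.
  V(2,0) = exp(-r*dt) * [p*10.388101 + (1-p)*4.610414] = 7.626888; exercise = 7.416724; V(2,0) = max -> 7.626888
  V(2,1) = exp(-r*dt) * [p*4.610414 + (1-p)*0.000000] = 2.435758; exercise = 1.960000; V(2,1) = max -> 2.435758
  V(2,2) = exp(-r*dt) * [p*0.000000 + (1-p)*0.000000] = 0.000000; exercise = 0.000000; V(2,2) = max -> 0.000000
  V(1,0) = exp(-r*dt) * [p*7.626888 + (1-p)*2.435758] = 5.159313; exercise = 4.610414; V(1,0) = max -> 5.159313
  V(1,1) = exp(-r*dt) * [p*2.435758 + (1-p)*0.000000] = 1.286851; exercise = 0.000000; V(1,1) = max -> 1.286851
  V(0,0) = exp(-r*dt) * [p*5.159313 + (1-p)*1.286851] = 3.322696; exercise = 1.960000; V(0,0) = max -> 3.322696


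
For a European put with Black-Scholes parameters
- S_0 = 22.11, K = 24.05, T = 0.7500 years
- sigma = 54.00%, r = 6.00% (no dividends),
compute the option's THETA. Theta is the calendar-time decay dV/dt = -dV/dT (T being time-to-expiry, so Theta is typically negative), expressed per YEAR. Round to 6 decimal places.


d1 = 0.1502072914; d2 = -0.3174464266
phi(d1) = 0.3944670568; exp(-qT) = 1.0000000000; exp(-rT) = 0.9559974818
Theta = -S*exp(-qT)*phi(d1)*sigma/(2*sqrt(T)) + r*K*exp(-rT)*N(-d2) - q*S*exp(-qT)*N(-d1)
N(-d1) = 0.4403005367; N(-d2) = 0.6245475580; sqrt(T) = 0.8660254038
Term 1 = -22.1100 * 1.0000000000 * 0.3944670568 * 0.5400 / (2 * 0.8660254038) = -2.7191465500
Term 2 = 0.0600 * 24.0500 * 0.9559974818 * 0.6245475580 = 0.8615660832
Term 3 = 0 (no dividend yield, q = 0)
Theta = -2.7191465500 + (0.8615660832) + (0.0000000000) = -1.857580

Answer: Theta = -1.857580


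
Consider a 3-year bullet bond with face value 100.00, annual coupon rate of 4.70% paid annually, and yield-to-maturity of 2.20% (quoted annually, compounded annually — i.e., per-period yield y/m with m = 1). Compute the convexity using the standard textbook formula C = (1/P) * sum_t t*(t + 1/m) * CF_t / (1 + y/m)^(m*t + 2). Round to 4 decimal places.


Answer: Convexity = 10.8370

Derivation:
Coupon per period c = face * coupon_rate / m = 4.700000
Periods per year m = 1; per-period yield y/m = 0.022000
Number of cashflows N = 3
Cashflows (t years, CF_t, discount factor 1/(1+y/m)^(m*t), PV):
  t = 1.0000: CF_t = 4.700000, DF = 0.978474, PV = 4.598826
  t = 2.0000: CF_t = 4.700000, DF = 0.957411, PV = 4.499830
  t = 3.0000: CF_t = 104.700000, DF = 0.936801, PV = 98.083057
Price P = sum_t PV_t = 107.181713
Convexity numerator sum_t t*(t + 1/m) * CF_t / (1+y/m)^(m*t + 2):
  t = 1.0000: term = 8.805929
  t = 2.0000: term = 25.849106
  t = 3.0000: term = 1126.869044
Convexity = (1/P) * sum = 1161.524079 / 107.181713 = 10.836961


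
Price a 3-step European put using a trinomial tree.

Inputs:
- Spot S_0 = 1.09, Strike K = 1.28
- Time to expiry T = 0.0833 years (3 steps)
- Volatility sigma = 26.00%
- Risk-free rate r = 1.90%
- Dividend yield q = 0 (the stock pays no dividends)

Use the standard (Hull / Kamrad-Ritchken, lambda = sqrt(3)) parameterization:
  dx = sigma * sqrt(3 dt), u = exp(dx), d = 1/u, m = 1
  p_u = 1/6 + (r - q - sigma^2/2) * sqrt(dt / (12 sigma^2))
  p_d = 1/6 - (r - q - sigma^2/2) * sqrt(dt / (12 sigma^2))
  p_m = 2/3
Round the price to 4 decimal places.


dt = T/N = 0.027767; dx = sigma*sqrt(3*dt) = 0.075041
u = exp(dx) = 1.077928; d = 1/u = 0.927706
p_u = 0.163929, p_m = 0.666667, p_d = 0.169405
Discount per step: exp(-r*dt) = 0.999473
Stock lattice S(k, j) with j the centered position index:
  k=0: S(0,+0) = 1.0900
  k=1: S(1,-1) = 1.0112; S(1,+0) = 1.0900; S(1,+1) = 1.1749
  k=2: S(2,-2) = 0.9381; S(2,-1) = 1.0112; S(2,+0) = 1.0900; S(2,+1) = 1.1749; S(2,+2) = 1.2665
  k=3: S(3,-3) = 0.8703; S(3,-2) = 0.9381; S(3,-1) = 1.0112; S(3,+0) = 1.0900; S(3,+1) = 1.1749; S(3,+2) = 1.2665; S(3,+3) = 1.3652
Terminal payoffs V(N, j) = max(K - S_T, 0):
  V(3,-3) = 0.409723; V(3,-2) = 0.341904; V(3,-1) = 0.268801; V(3,+0) = 0.190000; V(3,+1) = 0.105059; V(3,+2) = 0.013498; V(3,+3) = 0.000000
Backward induction: V(k, j) = exp(-r*dt) * [p_u * V(k+1, j+1) + p_m * V(k+1, j) + p_d * V(k+1, j-1)]
  V(2,-2) = exp(-r*dt) * [p_u*0.268801 + p_m*0.341904 + p_d*0.409723] = 0.341229
  V(2,-1) = exp(-r*dt) * [p_u*0.190000 + p_m*0.268801 + p_d*0.341904] = 0.268126
  V(2,+0) = exp(-r*dt) * [p_u*0.105059 + p_m*0.190000 + p_d*0.268801] = 0.189325
  V(2,+1) = exp(-r*dt) * [p_u*0.013498 + p_m*0.105059 + p_d*0.190000] = 0.104384
  V(2,+2) = exp(-r*dt) * [p_u*0.000000 + p_m*0.013498 + p_d*0.105059] = 0.026782
  V(1,-1) = exp(-r*dt) * [p_u*0.189325 + p_m*0.268126 + p_d*0.341229] = 0.267451
  V(1,+0) = exp(-r*dt) * [p_u*0.104384 + p_m*0.189325 + p_d*0.268126] = 0.188650
  V(1,+1) = exp(-r*dt) * [p_u*0.026782 + p_m*0.104384 + p_d*0.189325] = 0.105996
  V(0,+0) = exp(-r*dt) * [p_u*0.105996 + p_m*0.188650 + p_d*0.267451] = 0.188351

Answer: Price = V(0,0) = 0.1884


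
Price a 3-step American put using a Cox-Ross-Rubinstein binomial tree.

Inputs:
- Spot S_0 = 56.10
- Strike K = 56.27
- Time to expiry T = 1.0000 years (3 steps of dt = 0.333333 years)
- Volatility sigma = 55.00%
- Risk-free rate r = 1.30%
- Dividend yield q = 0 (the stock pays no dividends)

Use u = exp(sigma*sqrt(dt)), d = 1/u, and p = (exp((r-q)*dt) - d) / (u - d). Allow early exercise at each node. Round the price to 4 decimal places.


Answer: Price = V(0,0) = 12.8760

Derivation:
dt = T/N = 0.333333
u = exp(sigma*sqrt(dt)) = 1.373748; d = 1/u = 0.727936
p = (exp((r-q)*dt) - d) / (u - d) = 0.427999
Discount per step: exp(-r*dt) = 0.995676
Stock lattice S(k, i) with i counting down-moves:
  k=0: S(0,0) = 56.1000
  k=1: S(1,0) = 77.0673; S(1,1) = 40.8372
  k=2: S(2,0) = 105.8710; S(2,1) = 56.1000; S(2,2) = 29.7268
  k=3: S(3,0) = 145.4400; S(3,1) = 77.0673; S(3,2) = 40.8372; S(3,3) = 21.6392
Terminal payoffs V(N, i) = max(K - S_T, 0):
  V(3,0) = 0.000000; V(3,1) = 0.000000; V(3,2) = 15.432811; V(3,3) = 34.630770
Backward induction: V(k, i) = exp(-r*dt) * [p * V(k+1, i) + (1-p) * V(k+1, i+1)]; then take max(V_cont, immediate exercise) for American.
  V(2,0) = exp(-r*dt) * [p*0.000000 + (1-p)*0.000000] = 0.000000; exercise = 0.000000; V(2,0) = max -> 0.000000
  V(2,1) = exp(-r*dt) * [p*0.000000 + (1-p)*15.432811] = 8.789410; exercise = 0.170000; V(2,1) = max -> 8.789410
  V(2,2) = exp(-r*dt) * [p*15.432811 + (1-p)*34.630770] = 26.299846; exercise = 26.543155; V(2,2) = max -> 26.543155
  V(1,0) = exp(-r*dt) * [p*0.000000 + (1-p)*8.789410] = 5.005811; exercise = 0.000000; V(1,0) = max -> 5.005811
  V(1,1) = exp(-r*dt) * [p*8.789410 + (1-p)*26.543155] = 18.862651; exercise = 15.432811; V(1,1) = max -> 18.862651
  V(0,0) = exp(-r*dt) * [p*5.005811 + (1-p)*18.862651] = 12.876017; exercise = 0.170000; V(0,0) = max -> 12.876017


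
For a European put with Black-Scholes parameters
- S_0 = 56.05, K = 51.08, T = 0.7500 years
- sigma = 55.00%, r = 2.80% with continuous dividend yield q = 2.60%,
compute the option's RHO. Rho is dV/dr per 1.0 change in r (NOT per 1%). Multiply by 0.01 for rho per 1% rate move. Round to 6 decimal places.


d1 = 0.4362429627; d2 = -0.0400710094
phi(d1) = 0.3627314613; exp(-qT) = 0.9806888952; exp(-rT) = 0.9792189646
N(-d2) = 0.5159817428
Rho = -K*T*exp(-rT)*N(-d2) = -51.0800 * 0.7500 * 0.9792189646 * 0.5159817428 = -19.356476

Answer: Rho = -19.356476


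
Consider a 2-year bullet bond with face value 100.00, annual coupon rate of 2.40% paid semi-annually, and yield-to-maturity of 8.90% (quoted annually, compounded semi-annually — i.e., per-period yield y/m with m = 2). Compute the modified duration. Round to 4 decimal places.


Coupon per period c = face * coupon_rate / m = 1.200000
Periods per year m = 2; per-period yield y/m = 0.044500
Number of cashflows N = 4
Cashflows (t years, CF_t, discount factor 1/(1+y/m)^(m*t), PV):
  t = 0.5000: CF_t = 1.200000, DF = 0.957396, PV = 1.148875
  t = 1.0000: CF_t = 1.200000, DF = 0.916607, PV = 1.099928
  t = 1.5000: CF_t = 1.200000, DF = 0.877556, PV = 1.053067
  t = 2.0000: CF_t = 101.200000, DF = 0.840168, PV = 85.025019
Price P = sum_t PV_t = 88.326889
First compute Macaulay numerator sum_t t * PV_t:
  t * PV_t at t = 0.5000: 0.574438
  t * PV_t at t = 1.0000: 1.099928
  t * PV_t at t = 1.5000: 1.579600
  t * PV_t at t = 2.0000: 170.050037
Macaulay duration D = 173.304003 / 88.326889 = 1.962075
Modified duration = D / (1 + y/m) = 1.962075 / (1 + 0.044500) = 1.878483

Answer: Modified duration = 1.8785


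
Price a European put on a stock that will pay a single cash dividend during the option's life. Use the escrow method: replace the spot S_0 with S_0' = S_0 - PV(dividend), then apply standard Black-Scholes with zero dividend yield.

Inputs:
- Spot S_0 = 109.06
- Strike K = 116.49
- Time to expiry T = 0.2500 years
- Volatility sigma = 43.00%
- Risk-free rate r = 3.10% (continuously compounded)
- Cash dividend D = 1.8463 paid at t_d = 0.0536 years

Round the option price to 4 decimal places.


Answer: Price = 14.2990

Derivation:
PV(D) = D * exp(-r * t_d) = 1.8463 * 0.99833978 = 1.84323474
S_0' = S_0 - PV(D) = 109.0600 - 1.84323474 = 107.21676526
d1 = (ln(S_0'/K) + (r + sigma^2/2)*T) / (sigma*sqrt(T)) = -0.24228048
d2 = d1 - sigma*sqrt(T) = -0.45728048
exp(-rT) = 0.99227995
N(-d1) = 0.59571858; N(-d2) = 0.67626527
P = K * exp(-rT) * N(-d2) - S_0' * N(-d1) = 116.4900 * 0.99227995 * 0.67626527 - 107.21676526 * 0.59571858 = 14.2990


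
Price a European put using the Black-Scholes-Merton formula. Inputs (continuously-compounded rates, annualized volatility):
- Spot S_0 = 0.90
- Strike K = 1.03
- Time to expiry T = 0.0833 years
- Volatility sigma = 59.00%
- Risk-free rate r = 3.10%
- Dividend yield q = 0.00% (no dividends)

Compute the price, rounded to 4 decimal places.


Answer: Price = 0.1478

Derivation:
d1 = (ln(S/K) + (r - q + 0.5*sigma^2) * T) / (sigma * sqrt(T)) = -0.69201141
d2 = d1 - sigma * sqrt(T) = -0.86229567
exp(-rT) = 0.99742103; exp(-qT) = 1.00000000
P = K * exp(-rT) * N(-d2) - S_0 * exp(-qT) * N(-d1)
N(-d1) = 0.75553492; N(-d2) = 0.80573758
P = 1.0300 * 0.99742103 * 0.80573758 - 0.9000 * 1.00000000 * 0.75553492 = 0.1478


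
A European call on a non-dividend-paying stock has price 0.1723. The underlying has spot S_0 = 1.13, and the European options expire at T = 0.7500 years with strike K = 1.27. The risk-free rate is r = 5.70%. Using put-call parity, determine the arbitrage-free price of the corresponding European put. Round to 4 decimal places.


Answer: Put price = 0.2592

Derivation:
Put-call parity: C - P = S_0 * exp(-qT) - K * exp(-rT).
S_0 * exp(-qT) = 1.1300 * 1.00000000 = 1.13000000
K * exp(-rT) = 1.2700 * 0.95815090 = 1.21685164
P = C - S*exp(-qT) + K*exp(-rT)
P = 0.1723 - 1.13000000 + 1.21685164 = 0.2592


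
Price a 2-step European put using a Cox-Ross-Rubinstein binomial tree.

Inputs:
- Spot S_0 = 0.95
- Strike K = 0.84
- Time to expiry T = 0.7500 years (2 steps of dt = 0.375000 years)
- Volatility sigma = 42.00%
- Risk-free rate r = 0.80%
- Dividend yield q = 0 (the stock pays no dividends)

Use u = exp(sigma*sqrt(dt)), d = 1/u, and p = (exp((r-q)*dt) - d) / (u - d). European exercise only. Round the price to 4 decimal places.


Answer: Price = V(0,0) = 0.0842

Derivation:
dt = T/N = 0.375000
u = exp(sigma*sqrt(dt)) = 1.293299; d = 1/u = 0.773216
p = (exp((r-q)*dt) - d) / (u - d) = 0.441830
Discount per step: exp(-r*dt) = 0.997004
Stock lattice S(k, i) with i counting down-moves:
  k=0: S(0,0) = 0.9500
  k=1: S(1,0) = 1.2286; S(1,1) = 0.7346
  k=2: S(2,0) = 1.5890; S(2,1) = 0.9500; S(2,2) = 0.5680
Terminal payoffs V(N, i) = max(K - S_T, 0):
  V(2,0) = 0.000000; V(2,1) = 0.000000; V(2,2) = 0.272030
Backward induction: V(k, i) = exp(-r*dt) * [p * V(k+1, i) + (1-p) * V(k+1, i+1)].
  V(1,0) = exp(-r*dt) * [p*0.000000 + (1-p)*0.000000] = 0.000000
  V(1,1) = exp(-r*dt) * [p*0.000000 + (1-p)*0.272030] = 0.151384
  V(0,0) = exp(-r*dt) * [p*0.000000 + (1-p)*0.151384] = 0.084245


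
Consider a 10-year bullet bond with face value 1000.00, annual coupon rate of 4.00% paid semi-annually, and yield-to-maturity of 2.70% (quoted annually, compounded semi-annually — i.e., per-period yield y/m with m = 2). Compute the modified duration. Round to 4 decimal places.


Answer: Modified duration = 8.3309

Derivation:
Coupon per period c = face * coupon_rate / m = 20.000000
Periods per year m = 2; per-period yield y/m = 0.013500
Number of cashflows N = 20
Cashflows (t years, CF_t, discount factor 1/(1+y/m)^(m*t), PV):
  t = 0.5000: CF_t = 20.000000, DF = 0.986680, PV = 19.733596
  t = 1.0000: CF_t = 20.000000, DF = 0.973537, PV = 19.470741
  t = 1.5000: CF_t = 20.000000, DF = 0.960569, PV = 19.211388
  t = 2.0000: CF_t = 20.000000, DF = 0.947774, PV = 18.955489
  t = 2.5000: CF_t = 20.000000, DF = 0.935150, PV = 18.702998
  t = 3.0000: CF_t = 20.000000, DF = 0.922694, PV = 18.453871
  t = 3.5000: CF_t = 20.000000, DF = 0.910403, PV = 18.208062
  t = 4.0000: CF_t = 20.000000, DF = 0.898276, PV = 17.965527
  t = 4.5000: CF_t = 20.000000, DF = 0.886311, PV = 17.726223
  t = 5.0000: CF_t = 20.000000, DF = 0.874505, PV = 17.490107
  t = 5.5000: CF_t = 20.000000, DF = 0.862857, PV = 17.257136
  t = 6.0000: CF_t = 20.000000, DF = 0.851363, PV = 17.027268
  t = 6.5000: CF_t = 20.000000, DF = 0.840023, PV = 16.800461
  t = 7.0000: CF_t = 20.000000, DF = 0.828834, PV = 16.576676
  t = 7.5000: CF_t = 20.000000, DF = 0.817794, PV = 16.355872
  t = 8.0000: CF_t = 20.000000, DF = 0.806900, PV = 16.138009
  t = 8.5000: CF_t = 20.000000, DF = 0.796152, PV = 15.923048
  t = 9.0000: CF_t = 20.000000, DF = 0.785547, PV = 15.710950
  t = 9.5000: CF_t = 20.000000, DF = 0.775084, PV = 15.501677
  t = 10.0000: CF_t = 1020.000000, DF = 0.764760, PV = 780.054796
Price P = sum_t PV_t = 1113.263895
First compute Macaulay numerator sum_t t * PV_t:
  t * PV_t at t = 0.5000: 9.866798
  t * PV_t at t = 1.0000: 19.470741
  t * PV_t at t = 1.5000: 28.817082
  t * PV_t at t = 2.0000: 37.910977
  t * PV_t at t = 2.5000: 46.757495
  t * PV_t at t = 3.0000: 55.361613
  t * PV_t at t = 3.5000: 63.728217
  t * PV_t at t = 4.0000: 71.862110
  t * PV_t at t = 4.5000: 79.768005
  t * PV_t at t = 5.0000: 87.450535
  t * PV_t at t = 5.5000: 94.914246
  t * PV_t at t = 6.0000: 102.163605
  t * PV_t at t = 6.5000: 109.202998
  t * PV_t at t = 7.0000: 116.036733
  t * PV_t at t = 7.5000: 122.669039
  t * PV_t at t = 8.0000: 129.104070
  t * PV_t at t = 8.5000: 135.345905
  t * PV_t at t = 9.0000: 141.398548
  t * PV_t at t = 9.5000: 147.265933
  t * PV_t at t = 10.0000: 7800.547957
Macaulay duration D = 9399.642608 / 1113.263895 = 8.443319
Modified duration = D / (1 + y/m) = 8.443319 / (1 + 0.013500) = 8.330853


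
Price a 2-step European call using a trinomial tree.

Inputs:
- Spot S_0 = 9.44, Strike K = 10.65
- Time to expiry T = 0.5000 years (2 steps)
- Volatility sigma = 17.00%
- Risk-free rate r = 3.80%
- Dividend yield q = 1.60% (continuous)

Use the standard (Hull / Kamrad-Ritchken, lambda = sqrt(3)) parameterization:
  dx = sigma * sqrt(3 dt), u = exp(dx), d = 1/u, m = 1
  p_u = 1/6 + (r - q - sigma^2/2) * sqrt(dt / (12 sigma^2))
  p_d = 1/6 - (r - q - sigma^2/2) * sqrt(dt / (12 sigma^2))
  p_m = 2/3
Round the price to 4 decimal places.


Answer: Price = V(0,0) = 0.1245

Derivation:
dt = T/N = 0.250000; dx = sigma*sqrt(3*dt) = 0.147224
u = exp(dx) = 1.158614; d = 1/u = 0.863100
p_u = 0.173077, p_m = 0.666667, p_d = 0.160256
Discount per step: exp(-r*dt) = 0.990545
Stock lattice S(k, j) with j the centered position index:
  k=0: S(0,+0) = 9.4400
  k=1: S(1,-1) = 8.1477; S(1,+0) = 9.4400; S(1,+1) = 10.9373
  k=2: S(2,-2) = 7.0323; S(2,-1) = 8.1477; S(2,+0) = 9.4400; S(2,+1) = 10.9373; S(2,+2) = 12.6721
Terminal payoffs V(N, j) = max(S_T - K, 0):
  V(2,-2) = 0.000000; V(2,-1) = 0.000000; V(2,+0) = 0.000000; V(2,+1) = 0.287315; V(2,+2) = 2.022124
Backward induction: V(k, j) = exp(-r*dt) * [p_u * V(k+1, j+1) + p_m * V(k+1, j) + p_d * V(k+1, j-1)]
  V(1,-1) = exp(-r*dt) * [p_u*0.000000 + p_m*0.000000 + p_d*0.000000] = 0.000000
  V(1,+0) = exp(-r*dt) * [p_u*0.287315 + p_m*0.000000 + p_d*0.000000] = 0.049257
  V(1,+1) = exp(-r*dt) * [p_u*2.022124 + p_m*0.287315 + p_d*0.000000] = 0.536406
  V(0,+0) = exp(-r*dt) * [p_u*0.536406 + p_m*0.049257 + p_d*0.000000] = 0.124489


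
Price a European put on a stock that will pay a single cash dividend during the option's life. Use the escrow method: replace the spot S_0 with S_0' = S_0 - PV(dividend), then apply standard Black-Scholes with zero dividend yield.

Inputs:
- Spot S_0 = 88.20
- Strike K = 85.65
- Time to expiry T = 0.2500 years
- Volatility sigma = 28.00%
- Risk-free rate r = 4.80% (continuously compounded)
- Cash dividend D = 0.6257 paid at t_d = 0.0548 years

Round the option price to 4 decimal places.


PV(D) = D * exp(-r * t_d) = 0.6257 * 0.99737306 = 0.62405632
S_0' = S_0 - PV(D) = 88.2000 - 0.62405632 = 87.57594368
d1 = (ln(S_0'/K) + (r + sigma^2/2)*T) / (sigma*sqrt(T)) = 0.31455086
d2 = d1 - sigma*sqrt(T) = 0.17455086
exp(-rT) = 0.98807171
N(-d1) = 0.37655135; N(-d2) = 0.43071628
P = K * exp(-rT) * N(-d2) - S_0' * N(-d1) = 85.6500 * 0.98807171 * 0.43071628 - 87.57594368 * 0.37655135 = 3.4740

Answer: Price = 3.4740


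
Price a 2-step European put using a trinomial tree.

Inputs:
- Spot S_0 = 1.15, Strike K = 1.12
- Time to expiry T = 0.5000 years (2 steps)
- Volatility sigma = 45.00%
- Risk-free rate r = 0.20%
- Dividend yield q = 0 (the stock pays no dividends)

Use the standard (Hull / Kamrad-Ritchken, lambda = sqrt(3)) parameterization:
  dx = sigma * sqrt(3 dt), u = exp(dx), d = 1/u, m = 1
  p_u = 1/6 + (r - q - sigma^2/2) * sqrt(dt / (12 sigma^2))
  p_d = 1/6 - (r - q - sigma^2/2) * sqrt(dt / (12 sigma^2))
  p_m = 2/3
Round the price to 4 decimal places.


Answer: Price = V(0,0) = 0.1135

Derivation:
dt = T/N = 0.250000; dx = sigma*sqrt(3*dt) = 0.389711
u = exp(dx) = 1.476555; d = 1/u = 0.677252
p_u = 0.134832, p_m = 0.666667, p_d = 0.198501
Discount per step: exp(-r*dt) = 0.999500
Stock lattice S(k, j) with j the centered position index:
  k=0: S(0,+0) = 1.1500
  k=1: S(1,-1) = 0.7788; S(1,+0) = 1.1500; S(1,+1) = 1.6980
  k=2: S(2,-2) = 0.5275; S(2,-1) = 0.7788; S(2,+0) = 1.1500; S(2,+1) = 1.6980; S(2,+2) = 2.5072
Terminal payoffs V(N, j) = max(K - S_T, 0):
  V(2,-2) = 0.592529; V(2,-1) = 0.341160; V(2,+0) = 0.000000; V(2,+1) = 0.000000; V(2,+2) = 0.000000
Backward induction: V(k, j) = exp(-r*dt) * [p_u * V(k+1, j+1) + p_m * V(k+1, j) + p_d * V(k+1, j-1)]
  V(1,-1) = exp(-r*dt) * [p_u*0.000000 + p_m*0.341160 + p_d*0.592529] = 0.344885
  V(1,+0) = exp(-r*dt) * [p_u*0.000000 + p_m*0.000000 + p_d*0.341160] = 0.067687
  V(1,+1) = exp(-r*dt) * [p_u*0.000000 + p_m*0.000000 + p_d*0.000000] = 0.000000
  V(0,+0) = exp(-r*dt) * [p_u*0.000000 + p_m*0.067687 + p_d*0.344885] = 0.113528


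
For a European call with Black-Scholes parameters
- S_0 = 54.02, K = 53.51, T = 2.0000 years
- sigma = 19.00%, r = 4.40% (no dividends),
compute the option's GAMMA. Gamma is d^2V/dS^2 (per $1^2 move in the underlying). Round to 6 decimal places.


d1 = 0.4971548540; d2 = 0.2284542771
phi(d1) = 0.3525650948; exp(-qT) = 1.0000000000; exp(-rT) = 0.9157608767
Gamma = exp(-qT) * phi(d1) / (S * sigma * sqrt(T)) = 1.0000000000 * 0.3525650948 / (54.0200 * 0.1900 * 1.4142135624) = 0.024289

Answer: Gamma = 0.024289
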